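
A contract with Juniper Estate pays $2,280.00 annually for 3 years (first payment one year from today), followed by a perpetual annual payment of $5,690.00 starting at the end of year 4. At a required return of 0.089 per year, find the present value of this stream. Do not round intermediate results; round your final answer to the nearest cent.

PV of 3-year annuity: $2,280.00 × [1 − (1+0.089)^−3] / 0.089 = 5781.65317
Perpetuity value at year 3: $5,690.00 / 0.089 = 63932.58427
PV of perpetuity: 63932.58427 / (1+0.089)^3 = 49503.80947
Total PV = 5781.65317 + 49503.80947 = 55285.46264

$55285.46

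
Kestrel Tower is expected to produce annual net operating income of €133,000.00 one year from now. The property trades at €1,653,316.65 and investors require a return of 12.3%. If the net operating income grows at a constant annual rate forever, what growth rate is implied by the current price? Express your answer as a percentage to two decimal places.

P = D₁/(r−g) ⇒ g = r − D₁/P = 0.123 − €133,000.00/€1,653,316.65 = 0.042556

4.26%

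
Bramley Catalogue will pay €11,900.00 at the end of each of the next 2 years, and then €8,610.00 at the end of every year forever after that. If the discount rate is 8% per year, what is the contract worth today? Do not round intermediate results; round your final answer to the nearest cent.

PV of 2-year annuity: €11,900.00 × [1 − (1+0.08)^−2] / 0.08 = 21220.85048
Perpetuity value at year 2: €8,610.00 / 0.08 = 107625.00000
PV of perpetuity: 107625.00000 / (1+0.08)^2 = 92271.09053
Total PV = 21220.85048 + 92271.09053 = 113491.94102

€113491.94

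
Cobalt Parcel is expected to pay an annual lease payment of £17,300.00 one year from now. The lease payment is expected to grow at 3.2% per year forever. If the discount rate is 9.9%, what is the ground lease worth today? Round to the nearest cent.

Growing perpetuity: P = D₁ / (r − g) = £17,300.0000 / (0.099 − 0.032) = £258,208.96

£258208.96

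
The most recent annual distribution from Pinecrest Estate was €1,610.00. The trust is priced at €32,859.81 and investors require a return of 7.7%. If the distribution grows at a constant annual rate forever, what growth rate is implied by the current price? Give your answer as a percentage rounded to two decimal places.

2.67%

P = D₀(1+g)/(r−g) ⇒ P(r−g) = D₀(1+g) ⇒ g(P+D₀) = P·r − D₀
g = (P·r − D₀)/(P + D₀) = (€32,859.81×0.077 − €1,610.00) / (€32,859.81 + €1,610.00) = 0.026696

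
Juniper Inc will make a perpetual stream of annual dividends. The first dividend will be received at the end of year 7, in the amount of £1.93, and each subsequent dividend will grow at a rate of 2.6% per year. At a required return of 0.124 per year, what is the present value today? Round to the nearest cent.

£9.77

Value at end of year 6: C₁ / (r − g) = £1.93 / (0.124 − 0.026) = £19.6939
Discount to today: PV = £19.6939 / (1 + 0.124)^6 = £19.6939 / 2.016498 = £9.77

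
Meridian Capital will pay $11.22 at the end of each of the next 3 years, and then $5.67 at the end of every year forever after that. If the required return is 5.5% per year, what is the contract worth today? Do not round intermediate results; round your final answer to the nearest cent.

$118.06

PV of 3-year annuity: $11.22 × [1 − (1+0.055)^−3] / 0.055 = 30.27081
Perpetuity value at year 3: $5.67 / 0.055 = 103.09091
PV of perpetuity: 103.09091 / (1+0.055)^3 = 87.79363
Total PV = 30.27081 + 87.79363 = 118.06444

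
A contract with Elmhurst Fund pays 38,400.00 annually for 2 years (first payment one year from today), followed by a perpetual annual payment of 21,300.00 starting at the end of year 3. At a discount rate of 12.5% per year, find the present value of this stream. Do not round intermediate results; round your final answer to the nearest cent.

199111.11

PV of 2-year annuity: 38,400.00 × [1 − (1+0.125)^−2] / 0.125 = 64474.07407
Perpetuity value at year 2: 21,300.00 / 0.125 = 170400.00000
PV of perpetuity: 170400.00000 / (1+0.125)^2 = 134637.03704
Total PV = 64474.07407 + 134637.03704 = 199111.11111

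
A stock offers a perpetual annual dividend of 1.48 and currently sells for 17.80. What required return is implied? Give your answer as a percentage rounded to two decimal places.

P = C/r ⇒ r = C/P = 1.48/17.80 = 0.083146

8.31%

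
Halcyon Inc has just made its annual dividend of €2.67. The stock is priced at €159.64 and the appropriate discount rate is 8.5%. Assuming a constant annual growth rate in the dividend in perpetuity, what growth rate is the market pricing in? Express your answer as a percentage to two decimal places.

P = D₀(1+g)/(r−g) ⇒ P(r−g) = D₀(1+g) ⇒ g(P+D₀) = P·r − D₀
g = (P·r − D₀)/(P + D₀) = (€159.64×0.085 − €2.67) / (€159.64 + €2.67) = 0.067152

6.72%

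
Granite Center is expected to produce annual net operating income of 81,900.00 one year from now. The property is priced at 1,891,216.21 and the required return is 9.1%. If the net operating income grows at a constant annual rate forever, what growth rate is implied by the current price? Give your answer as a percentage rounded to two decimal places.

P = D₁/(r−g) ⇒ g = r − D₁/P = 0.091 − 81,900.00/1,891,216.21 = 0.047695

4.77%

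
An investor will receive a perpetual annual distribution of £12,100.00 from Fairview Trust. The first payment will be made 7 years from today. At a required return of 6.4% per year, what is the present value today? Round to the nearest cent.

Value at end of year 6: C / r = £12,100.00 / 0.064 = £189,062.5000
Discount to today: PV = £189,062.5000 / (1 + 0.064)^6 = £189,062.5000 / 1.450941 = £130,303.36

£130303.36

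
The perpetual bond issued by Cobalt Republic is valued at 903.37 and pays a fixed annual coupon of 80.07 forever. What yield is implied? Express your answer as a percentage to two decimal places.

P = C/r ⇒ r = C/P = 80.07/903.37 = 0.088635

8.86%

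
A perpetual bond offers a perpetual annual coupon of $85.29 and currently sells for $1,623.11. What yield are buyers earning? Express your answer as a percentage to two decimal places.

P = C/r ⇒ r = C/P = $85.29/$1,623.11 = 0.052547

5.25%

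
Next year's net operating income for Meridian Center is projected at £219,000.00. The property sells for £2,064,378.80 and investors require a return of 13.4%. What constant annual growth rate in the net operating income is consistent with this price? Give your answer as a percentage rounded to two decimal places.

P = D₁/(r−g) ⇒ g = r − D₁/P = 0.134 − £219,000.00/£2,064,378.80 = 0.027915

2.79%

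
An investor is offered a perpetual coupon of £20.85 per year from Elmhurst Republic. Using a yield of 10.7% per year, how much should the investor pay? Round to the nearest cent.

Level perpetuity: PV = C / r = £20.85 / 0.107 = £194.86

£194.86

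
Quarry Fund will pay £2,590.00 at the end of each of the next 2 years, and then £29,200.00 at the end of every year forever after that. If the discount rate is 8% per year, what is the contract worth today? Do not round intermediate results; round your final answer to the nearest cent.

£317547.33

PV of 2-year annuity: £2,590.00 × [1 − (1+0.08)^−2] / 0.08 = 4618.65569
Perpetuity value at year 2: £29,200.00 / 0.08 = 365000.00000
PV of perpetuity: 365000.00000 / (1+0.08)^2 = 312928.66941
Total PV = 4618.65569 + 312928.66941 = 317547.32510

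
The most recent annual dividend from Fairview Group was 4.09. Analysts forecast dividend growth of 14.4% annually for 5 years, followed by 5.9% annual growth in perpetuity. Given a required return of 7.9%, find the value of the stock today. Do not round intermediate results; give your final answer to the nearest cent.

314.60

D_1 = 4.67896
D_2 = 5.35273
D_3 = 6.12352
D_4 = 7.00531
D_5 = 8.01408
Terminal value at year 5: TV = D_5×(1+g_2)/(r−g_2) = 8.48691/0.02 = 424.34530
P_0 = D_1/(1+r)^1 + D_2/(1+r)^2 + D_3/(1+r)^3 + D_4/(1+r)^4 + D_5/(1+r)^5 + TV/(1+r)^5
    = 4.33639 + 4.59761 + 4.87458 + 5.16823 + 5.47957 + 290.14305 = 314.59942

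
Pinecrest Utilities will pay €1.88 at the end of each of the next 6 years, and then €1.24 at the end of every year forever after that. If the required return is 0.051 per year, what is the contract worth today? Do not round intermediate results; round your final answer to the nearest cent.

PV of 6-year annuity: €1.88 × [1 − (1+0.051)^−6] / 0.051 = 9.51186
Perpetuity value at year 6: €1.24 / 0.051 = 24.31373
PV of perpetuity: 24.31373 / (1+0.051)^6 = 18.03995
Total PV = 9.51186 + 18.03995 = 27.55181

€27.55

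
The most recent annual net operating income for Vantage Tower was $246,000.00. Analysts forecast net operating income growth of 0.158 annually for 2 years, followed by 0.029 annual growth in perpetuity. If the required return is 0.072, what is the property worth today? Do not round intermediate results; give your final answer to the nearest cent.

$7422042.43

D_1 = 284868.00000
D_2 = 329877.14400
Terminal value at year 2: TV = D_2×(1+g_2)/(r−g_2) = 339443.58118/0.043 = 7894036.77153
P_0 = D_1/(1+r)^1 + D_2/(1+r)^2 + TV/(1+r)^2
    = 265735.07463 + 287053.37352 + 6869253.98503 = 7422042.43318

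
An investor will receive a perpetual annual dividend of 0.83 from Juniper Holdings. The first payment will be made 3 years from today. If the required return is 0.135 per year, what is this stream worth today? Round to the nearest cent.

Value at end of year 2: C / r = 0.83 / 0.135 = 6.1481
Discount to today: PV = 6.1481 / (1 + 0.135)^2 = 6.1481 / 1.288225 = 4.77

4.77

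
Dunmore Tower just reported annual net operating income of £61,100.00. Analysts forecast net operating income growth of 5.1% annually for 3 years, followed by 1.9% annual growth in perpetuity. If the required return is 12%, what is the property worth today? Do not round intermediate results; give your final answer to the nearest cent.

£671015.43

D_1 = 64216.10000
D_2 = 67491.12110
D_3 = 70933.16828
Terminal value at year 3: TV = D_3×(1+g_2)/(r−g_2) = 72280.89847/0.101 = 715652.46013
P_0 = D_1/(1+r)^1 + D_2/(1+r)^2 + D_3/(1+r)^3 + TV/(1+r)^3
    = 57335.80357 + 53803.50853 + 50488.82809 + 509387.28542 = 671015.42562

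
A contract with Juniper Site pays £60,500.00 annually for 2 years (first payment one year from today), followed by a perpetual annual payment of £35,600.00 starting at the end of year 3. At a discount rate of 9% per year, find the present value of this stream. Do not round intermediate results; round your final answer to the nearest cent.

PV of 2-year annuity: £60,500.00 × [1 − (1+0.09)^−2] / 0.09 = 106426.22675
Perpetuity value at year 2: £35,600.00 / 0.09 = 395555.55556
PV of perpetuity: 395555.55556 / (1+0.09)^2 = 332931.19734
Total PV = 106426.22675 + 332931.19734 = 439357.42409

£439357.42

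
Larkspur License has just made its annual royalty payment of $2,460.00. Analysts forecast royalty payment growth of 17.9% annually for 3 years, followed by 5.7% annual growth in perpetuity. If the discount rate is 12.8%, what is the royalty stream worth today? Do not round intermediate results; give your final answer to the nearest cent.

$49885.93

D_1 = 2900.34000
D_2 = 3419.50086
D_3 = 4031.59151
Terminal value at year 3: TV = D_3×(1+g_2)/(r−g_2) = 4261.39223/0.071 = 60019.60888
P_0 = D_1/(1+r)^1 + D_2/(1+r)^2 + D_3/(1+r)^3 + TV/(1+r)^3
    = 2571.22340 + 2687.47553 + 2808.98373 + 41818.25071 = 49885.93337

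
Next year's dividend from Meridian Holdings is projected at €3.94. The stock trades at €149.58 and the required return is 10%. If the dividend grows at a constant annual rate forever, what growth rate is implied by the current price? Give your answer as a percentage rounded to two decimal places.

P = D₁/(r−g) ⇒ g = r − D₁/P = 0.1 − €3.94/€149.58 = 0.073660

7.37%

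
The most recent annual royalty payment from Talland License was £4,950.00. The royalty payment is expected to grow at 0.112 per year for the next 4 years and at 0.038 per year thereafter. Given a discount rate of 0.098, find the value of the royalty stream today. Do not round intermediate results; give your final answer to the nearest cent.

D_1 = 5504.40000
D_2 = 6120.89280
D_3 = 6806.43279
D_4 = 7568.75327
Terminal value at year 4: TV = D_4×(1+g_2)/(r−g_2) = 7856.36589/0.06 = 130939.43151
P_0 = D_1/(1+r)^1 + D_2/(1+r)^2 + D_3/(1+r)^3 + D_4/(1+r)^4 + TV/(1+r)^4
    = 5013.11475 + 5077.03425 + 5141.76875 + 5207.32864 + 90086.78550 = 110526.03190

£110526.03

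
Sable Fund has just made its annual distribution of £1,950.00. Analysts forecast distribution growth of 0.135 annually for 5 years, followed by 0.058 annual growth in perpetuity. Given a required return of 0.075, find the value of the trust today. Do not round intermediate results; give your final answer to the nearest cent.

D_1 = 2213.25000
D_2 = 2512.03875
D_3 = 2851.16398
D_4 = 3236.07112
D_5 = 3672.94072
Terminal value at year 5: TV = D_5×(1+g_2)/(r−g_2) = 3885.97128/0.017 = 228586.54597
P_0 = D_1/(1+r)^1 + D_2/(1+r)^2 + D_3/(1+r)^3 + D_4/(1+r)^4 + D_5/(1+r)^5 + TV/(1+r)^5
    = 2058.83721 + 2173.74905 + 2295.07458 + 2423.17177 + 2558.41856 + 159223.93183 = 170733.18301

£170733.18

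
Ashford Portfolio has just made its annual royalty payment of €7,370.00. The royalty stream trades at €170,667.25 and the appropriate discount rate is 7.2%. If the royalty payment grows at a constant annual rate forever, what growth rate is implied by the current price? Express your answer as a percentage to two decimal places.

2.76%

P = D₀(1+g)/(r−g) ⇒ P(r−g) = D₀(1+g) ⇒ g(P+D₀) = P·r − D₀
g = (P·r − D₀)/(P + D₀) = (€170,667.25×0.072 − €7,370.00) / (€170,667.25 + €7,370.00) = 0.027624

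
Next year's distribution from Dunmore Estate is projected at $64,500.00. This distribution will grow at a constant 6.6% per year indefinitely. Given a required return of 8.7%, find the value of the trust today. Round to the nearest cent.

Growing perpetuity: P = D₁ / (r − g) = $64,500.0000 / (0.087 − 0.066) = $3,071,428.57

$3071428.57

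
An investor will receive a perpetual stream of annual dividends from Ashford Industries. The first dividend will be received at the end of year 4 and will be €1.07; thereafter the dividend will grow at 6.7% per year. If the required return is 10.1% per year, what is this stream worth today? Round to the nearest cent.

Value at end of year 3: C₁ / (r − g) = €1.07 / (0.101 − 0.067) = €31.4706
Discount to today: PV = €31.4706 / (1 + 0.101)^3 = €31.4706 / 1.334633 = €23.58

€23.58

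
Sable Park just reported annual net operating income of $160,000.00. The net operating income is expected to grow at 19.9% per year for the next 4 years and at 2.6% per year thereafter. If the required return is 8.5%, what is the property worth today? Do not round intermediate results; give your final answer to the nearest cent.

$4976004.79

D_1 = 191840.00000
D_2 = 230016.16000
D_3 = 275789.37584
D_4 = 330671.46163
Terminal value at year 4: TV = D_4×(1+g_2)/(r−g_2) = 339268.91963/0.059 = 5750320.67177
P_0 = D_1/(1+r)^1 + D_2/(1+r)^2 + D_3/(1+r)^3 + D_4/(1+r)^4 + TV/(1+r)^4
    = 176811.05991 + 195388.44316 + 215917.73581 + 238604.02326 + 4149283.52305 = 4976004.78518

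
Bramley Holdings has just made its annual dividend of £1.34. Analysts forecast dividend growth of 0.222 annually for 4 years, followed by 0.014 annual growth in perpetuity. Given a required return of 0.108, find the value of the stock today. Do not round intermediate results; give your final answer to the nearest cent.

£28.27

D_1 = 1.63748
D_2 = 2.00100
D_3 = 2.44522
D_4 = 2.98806
Terminal value at year 4: TV = D_4×(1+g_2)/(r−g_2) = 3.02989/0.094 = 32.23293
P_0 = D_1/(1+r)^1 + D_2/(1+r)^2 + D_3/(1+r)^3 + D_4/(1+r)^4 + TV/(1+r)^4
    = 1.47787 + 1.62993 + 1.79763 + 1.98258 + 21.38655 = 28.27455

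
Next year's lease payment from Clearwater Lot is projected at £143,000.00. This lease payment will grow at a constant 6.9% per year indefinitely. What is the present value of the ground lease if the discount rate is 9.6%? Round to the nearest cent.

Growing perpetuity: P = D₁ / (r − g) = £143,000.0000 / (0.096 − 0.069) = £5,296,296.30

£5296296.30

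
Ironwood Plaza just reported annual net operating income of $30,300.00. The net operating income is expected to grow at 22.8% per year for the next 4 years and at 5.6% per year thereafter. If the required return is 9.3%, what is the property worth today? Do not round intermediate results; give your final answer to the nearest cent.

$1541439.28

D_1 = 37208.40000
D_2 = 45691.91520
D_3 = 56109.67187
D_4 = 68902.67705
Terminal value at year 4: TV = D_4×(1+g_2)/(r−g_2) = 72761.22697/0.037 = 1966519.64772
P_0 = D_1/(1+r)^1 + D_2/(1+r)^2 + D_3/(1+r)^3 + D_4/(1+r)^4 + TV/(1+r)^4
    = 34042.45197 + 38247.14640 + 42971.17638 + 48278.68673 + 1377899.81572 = 1541439.27719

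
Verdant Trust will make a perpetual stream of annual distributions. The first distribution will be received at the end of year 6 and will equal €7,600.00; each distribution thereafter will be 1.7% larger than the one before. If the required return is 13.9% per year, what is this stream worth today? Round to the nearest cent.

Value at end of year 5: C₁ / (r − g) = €7,600.00 / (0.139 − 0.017) = €62,295.0820
Discount to today: PV = €62,295.0820 / (1 + 0.139)^5 = €62,295.0820 / 1.916985 = €32,496.39

€32496.39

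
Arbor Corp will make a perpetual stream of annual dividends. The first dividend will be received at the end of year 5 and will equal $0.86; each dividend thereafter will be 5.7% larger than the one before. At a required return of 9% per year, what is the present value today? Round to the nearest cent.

Value at end of year 4: C₁ / (r − g) = $0.86 / (0.09 − 0.057) = $26.0606
Discount to today: PV = $26.0606 / (1 + 0.09)^4 = $26.0606 / 1.411582 = $18.46

$18.46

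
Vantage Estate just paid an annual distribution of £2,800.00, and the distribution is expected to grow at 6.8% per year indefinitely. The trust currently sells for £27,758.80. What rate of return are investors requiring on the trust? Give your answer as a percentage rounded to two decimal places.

D₁ = £2,800.00 × 1.068 = £2,990.4000
P = D₁/(r − g) ⇒ r = D₁/P + g = £2,990.4000/£27,758.80 + 0.068 = 0.107728 + 0.068 = 0.175728

17.57%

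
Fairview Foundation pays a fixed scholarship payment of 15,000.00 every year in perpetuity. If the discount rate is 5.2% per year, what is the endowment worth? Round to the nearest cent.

Level perpetuity: PV = C / r = 15,000.00 / 0.052 = 288,461.54

288461.54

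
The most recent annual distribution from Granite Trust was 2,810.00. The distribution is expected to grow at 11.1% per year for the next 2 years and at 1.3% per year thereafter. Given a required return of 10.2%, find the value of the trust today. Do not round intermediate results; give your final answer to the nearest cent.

D_1 = 3121.91000
D_2 = 3468.44201
Terminal value at year 2: TV = D_2×(1+g_2)/(r−g_2) = 3513.53176/0.089 = 39477.88490
P_0 = D_1/(1+r)^1 + D_2/(1+r)^2 + TV/(1+r)^2
    = 2832.94918 + 2856.08579 + 32508.03266 = 38197.06764

38197.07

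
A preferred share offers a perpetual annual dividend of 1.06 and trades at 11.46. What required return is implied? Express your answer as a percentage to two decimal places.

P = C/r ⇒ r = C/P = 1.06/11.46 = 0.092496

9.25%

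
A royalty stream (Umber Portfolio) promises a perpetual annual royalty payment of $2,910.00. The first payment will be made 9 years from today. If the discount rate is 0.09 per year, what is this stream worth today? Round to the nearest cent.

$16227.01

Value at end of year 8: C / r = $2,910.00 / 0.09 = $32,333.3333
Discount to today: PV = $32,333.3333 / (1 + 0.09)^8 = $32,333.3333 / 1.992563 = $16,227.01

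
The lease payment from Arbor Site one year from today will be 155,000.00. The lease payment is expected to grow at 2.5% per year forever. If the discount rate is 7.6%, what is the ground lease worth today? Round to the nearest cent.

3039215.69

Growing perpetuity: P = D₁ / (r − g) = 155,000.0000 / (0.076 − 0.025) = 3,039,215.69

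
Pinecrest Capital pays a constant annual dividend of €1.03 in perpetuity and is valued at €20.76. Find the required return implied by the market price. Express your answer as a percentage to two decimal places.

4.96%

P = C/r ⇒ r = C/P = €1.03/€20.76 = 0.049615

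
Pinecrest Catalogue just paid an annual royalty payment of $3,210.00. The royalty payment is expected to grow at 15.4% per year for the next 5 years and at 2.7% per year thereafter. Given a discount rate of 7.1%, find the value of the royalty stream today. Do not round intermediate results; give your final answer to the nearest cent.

$129009.14

D_1 = 3704.34000
D_2 = 4274.80836
D_3 = 4933.12885
D_4 = 5692.83069
D_5 = 6569.52662
Terminal value at year 5: TV = D_5×(1+g_2)/(r−g_2) = 6746.90383/0.044 = 153338.72352
P_0 = D_1/(1+r)^1 + D_2/(1+r)^2 + D_3/(1+r)^3 + D_4/(1+r)^4 + D_5/(1+r)^5 + TV/(1+r)^5
    = 3458.76751 + 3726.81392 + 4015.63329 + 4326.83550 + 4662.15515 + 108818.93958 = 129009.14494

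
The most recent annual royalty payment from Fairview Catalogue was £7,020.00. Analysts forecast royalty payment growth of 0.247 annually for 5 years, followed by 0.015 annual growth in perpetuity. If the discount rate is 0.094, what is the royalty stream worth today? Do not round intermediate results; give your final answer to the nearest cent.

D_1 = 8753.94000
D_2 = 10916.16318
D_3 = 13612.45549
D_4 = 16974.73199
D_5 = 21167.49079
Terminal value at year 5: TV = D_5×(1+g_2)/(r−g_2) = 21485.00315/0.079 = 271962.06524
P_0 = D_1/(1+r)^1 + D_2/(1+r)^2 + D_3/(1+r)^3 + D_4/(1+r)^4 + D_5/(1+r)^5 + TV/(1+r)^5
    = 8001.77331 + 9120.85129 + 10396.43653 + 11850.41714 + 13507.74239 + 173548.84212 = 226426.06279

£226426.06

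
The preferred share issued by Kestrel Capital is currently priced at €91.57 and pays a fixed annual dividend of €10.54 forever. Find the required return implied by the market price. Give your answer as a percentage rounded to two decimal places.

P = C/r ⇒ r = C/P = €10.54/€91.57 = 0.115103

11.51%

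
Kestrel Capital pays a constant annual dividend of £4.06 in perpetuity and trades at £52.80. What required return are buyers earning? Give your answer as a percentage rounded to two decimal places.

7.69%

P = C/r ⇒ r = C/P = £4.06/£52.80 = 0.076894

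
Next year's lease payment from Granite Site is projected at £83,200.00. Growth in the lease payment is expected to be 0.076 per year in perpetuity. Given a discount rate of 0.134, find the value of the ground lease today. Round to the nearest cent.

£1434482.76

Growing perpetuity: P = D₁ / (r − g) = £83,200.0000 / (0.134 − 0.076) = £1,434,482.76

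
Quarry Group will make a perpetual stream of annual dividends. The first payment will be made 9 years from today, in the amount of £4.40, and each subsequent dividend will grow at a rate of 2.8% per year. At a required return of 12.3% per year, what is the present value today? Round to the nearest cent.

£18.31

Value at end of year 8: C₁ / (r − g) = £4.40 / (0.123 − 0.028) = £46.3158
Discount to today: PV = £46.3158 / (1 + 0.123)^8 = £46.3158 / 2.529520 = £18.31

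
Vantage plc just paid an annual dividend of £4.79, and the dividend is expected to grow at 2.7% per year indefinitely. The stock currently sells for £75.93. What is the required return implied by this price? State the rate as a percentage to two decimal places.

D₁ = £4.79 × 1.027 = £4.9193
P = D₁/(r − g) ⇒ r = D₁/P + g = £4.9193/£75.93 + 0.027 = 0.064788 + 0.027 = 0.091788

9.18%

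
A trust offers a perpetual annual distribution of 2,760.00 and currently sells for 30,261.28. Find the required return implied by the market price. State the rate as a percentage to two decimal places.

9.12%

P = C/r ⇒ r = C/P = 2,760.00/30,261.28 = 0.091206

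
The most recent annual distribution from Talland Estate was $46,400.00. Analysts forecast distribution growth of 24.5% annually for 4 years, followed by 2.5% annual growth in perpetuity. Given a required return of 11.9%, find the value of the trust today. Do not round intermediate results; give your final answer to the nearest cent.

D_1 = 57768.00000
D_2 = 71921.16000
D_3 = 89541.84420
D_4 = 111479.59603
Terminal value at year 4: TV = D_4×(1+g_2)/(r−g_2) = 114266.58593/0.094 = 1215601.97798
P_0 = D_1/(1+r)^1 + D_2/(1+r)^2 + D_3/(1+r)^3 + D_4/(1+r)^4 + TV/(1+r)^4
    = 51624.66488 + 57437.62983 + 63905.13774 + 71100.89052 + 775302.26361 = 1019370.58658

$1019370.59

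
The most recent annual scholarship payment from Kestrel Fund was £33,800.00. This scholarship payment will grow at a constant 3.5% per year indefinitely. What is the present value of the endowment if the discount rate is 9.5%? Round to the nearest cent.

D₁ = D₀ × (1 + g) = £33,800.00 × 1.035 = £34,983.0000
Growing perpetuity: P = D₁ / (r − g) = £34,983.0000 / (0.095 − 0.035) = £583,050.00

£583050.00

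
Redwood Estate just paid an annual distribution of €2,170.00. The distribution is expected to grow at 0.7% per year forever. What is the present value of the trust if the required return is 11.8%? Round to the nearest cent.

D₁ = D₀ × (1 + g) = €2,170.00 × 1.007 = €2,185.1900
Growing perpetuity: P = D₁ / (r − g) = €2,185.1900 / (0.118 − 0.007) = €19,686.40

€19686.40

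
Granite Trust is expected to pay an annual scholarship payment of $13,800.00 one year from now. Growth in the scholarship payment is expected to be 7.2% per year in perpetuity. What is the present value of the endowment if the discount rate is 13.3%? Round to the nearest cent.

$226229.51

Growing perpetuity: P = D₁ / (r − g) = $13,800.0000 / (0.133 − 0.072) = $226,229.51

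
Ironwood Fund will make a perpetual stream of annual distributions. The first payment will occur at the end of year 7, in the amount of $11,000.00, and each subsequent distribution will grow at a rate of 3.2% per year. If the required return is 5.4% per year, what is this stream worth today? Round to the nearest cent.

Value at end of year 6: C₁ / (r − g) = $11,000.00 / (0.054 − 0.032) = $500,000.0000
Discount to today: PV = $500,000.0000 / (1 + 0.054)^6 = $500,000.0000 / 1.371020 = $364,692.09

$364692.09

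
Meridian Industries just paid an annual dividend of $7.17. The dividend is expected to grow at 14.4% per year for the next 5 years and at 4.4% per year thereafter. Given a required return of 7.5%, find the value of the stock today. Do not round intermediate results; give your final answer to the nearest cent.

D_1 = 8.20248
D_2 = 9.38364
D_3 = 10.73488
D_4 = 12.28070
D_5 = 14.04913
Terminal value at year 5: TV = D_5×(1+g_2)/(r−g_2) = 14.66729/0.031 = 473.13828
P_0 = D_1/(1+r)^1 + D_2/(1+r)^2 + D_3/(1+r)^3 + D_4/(1+r)^4 + D_5/(1+r)^5 + TV/(1+r)^5
    = 7.63021 + 8.11997 + 8.64116 + 9.19580 + 9.78604 + 329.56855 = 372.94172

$372.94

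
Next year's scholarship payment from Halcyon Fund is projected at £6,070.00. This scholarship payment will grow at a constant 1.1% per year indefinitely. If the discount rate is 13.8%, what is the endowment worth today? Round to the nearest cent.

£47795.28

Growing perpetuity: P = D₁ / (r − g) = £6,070.0000 / (0.138 − 0.011) = £47,795.28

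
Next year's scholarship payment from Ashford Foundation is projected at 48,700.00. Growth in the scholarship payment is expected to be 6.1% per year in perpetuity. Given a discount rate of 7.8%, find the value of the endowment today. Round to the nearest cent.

Growing perpetuity: P = D₁ / (r − g) = 48,700.0000 / (0.078 − 0.061) = 2,864,705.88

2864705.88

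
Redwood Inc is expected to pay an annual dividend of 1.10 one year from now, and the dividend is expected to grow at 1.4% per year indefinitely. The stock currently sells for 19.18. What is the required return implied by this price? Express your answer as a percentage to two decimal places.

7.14%

P = D₁/(r − g) ⇒ r = D₁/P + g = 1.1000/19.18 + 0.014 = 0.057351 + 0.014 = 0.071351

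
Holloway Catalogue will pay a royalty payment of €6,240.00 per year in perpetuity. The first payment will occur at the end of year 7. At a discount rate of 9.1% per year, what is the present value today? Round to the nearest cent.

Value at end of year 6: C / r = €6,240.00 / 0.091 = €68,571.4286
Discount to today: PV = €68,571.4286 / (1 + 0.091)^6 = €68,571.4286 / 1.686353 = €40,662.56

€40662.56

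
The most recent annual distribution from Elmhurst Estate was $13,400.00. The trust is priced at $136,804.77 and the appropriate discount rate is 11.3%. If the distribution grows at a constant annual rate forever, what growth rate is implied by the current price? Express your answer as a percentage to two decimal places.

1.37%

P = D₀(1+g)/(r−g) ⇒ P(r−g) = D₀(1+g) ⇒ g(P+D₀) = P·r − D₀
g = (P·r − D₀)/(P + D₀) = ($136,804.77×0.113 − $13,400.00) / ($136,804.77 + $13,400.00) = 0.013708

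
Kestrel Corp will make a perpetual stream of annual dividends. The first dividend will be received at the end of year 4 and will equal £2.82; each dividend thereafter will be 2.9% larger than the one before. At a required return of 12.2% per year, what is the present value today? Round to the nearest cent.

£21.47

Value at end of year 3: C₁ / (r − g) = £2.82 / (0.122 − 0.029) = £30.3226
Discount to today: PV = £30.3226 / (1 + 0.122)^3 = £30.3226 / 1.412468 = £21.47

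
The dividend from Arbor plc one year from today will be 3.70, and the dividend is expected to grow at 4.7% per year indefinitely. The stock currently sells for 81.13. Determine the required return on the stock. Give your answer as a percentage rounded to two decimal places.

9.26%

P = D₁/(r − g) ⇒ r = D₁/P + g = 3.7000/81.13 + 0.047 = 0.045606 + 0.047 = 0.092606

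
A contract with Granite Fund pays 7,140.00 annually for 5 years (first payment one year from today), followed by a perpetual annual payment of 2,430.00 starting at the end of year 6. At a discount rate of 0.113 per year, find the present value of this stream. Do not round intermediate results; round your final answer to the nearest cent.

38781.52

PV of 5-year annuity: 7,140.00 × [1 − (1+0.113)^−5] / 0.113 = 26190.76277
Perpetuity value at year 5: 2,430.00 / 0.113 = 21504.42478
PV of perpetuity: 21504.42478 / (1+0.113)^5 = 12590.76182
Total PV = 26190.76277 + 12590.76182 = 38781.52459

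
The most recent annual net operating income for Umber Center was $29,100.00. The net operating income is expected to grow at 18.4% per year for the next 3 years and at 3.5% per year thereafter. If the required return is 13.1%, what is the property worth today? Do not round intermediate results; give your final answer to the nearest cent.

$455679.98

D_1 = 34454.40000
D_2 = 40794.00960
D_3 = 48300.10737
Terminal value at year 3: TV = D_3×(1+g_2)/(r−g_2) = 49990.61112/0.096 = 520735.53254
P_0 = D_1/(1+r)^1 + D_2/(1+r)^2 + D_3/(1+r)^3 + TV/(1+r)^3
    = 30463.66048 + 31891.22370 + 33385.68423 + 359939.40808 = 455679.97648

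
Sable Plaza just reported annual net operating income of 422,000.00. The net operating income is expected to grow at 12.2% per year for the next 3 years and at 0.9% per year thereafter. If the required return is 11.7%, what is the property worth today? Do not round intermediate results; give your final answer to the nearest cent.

5273123.36

D_1 = 473484.00000
D_2 = 531249.04800
D_3 = 596061.43186
Terminal value at year 3: TV = D_3×(1+g_2)/(r−g_2) = 601425.98474/0.108 = 5568759.11799
P_0 = D_1/(1+r)^1 + D_2/(1+r)^2 + D_3/(1+r)^3 + TV/(1+r)^3
    = 423888.98836 + 425786.43236 + 427692.36983 + 3995755.56631 = 5273123.35686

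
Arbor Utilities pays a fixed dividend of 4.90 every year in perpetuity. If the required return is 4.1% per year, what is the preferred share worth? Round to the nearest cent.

119.51

Level perpetuity: PV = C / r = 4.90 / 0.041 = 119.51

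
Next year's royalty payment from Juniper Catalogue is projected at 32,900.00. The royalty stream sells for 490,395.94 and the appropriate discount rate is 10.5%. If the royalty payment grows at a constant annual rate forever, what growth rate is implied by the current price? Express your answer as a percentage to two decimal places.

3.79%

P = D₁/(r−g) ⇒ g = r − D₁/P = 0.105 − 32,900.00/490,395.94 = 0.037911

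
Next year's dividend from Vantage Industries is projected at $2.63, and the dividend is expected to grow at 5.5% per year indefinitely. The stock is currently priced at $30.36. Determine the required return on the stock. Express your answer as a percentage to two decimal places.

14.16%

P = D₁/(r − g) ⇒ r = D₁/P + g = $2.6300/$30.36 + 0.055 = 0.086627 + 0.055 = 0.141627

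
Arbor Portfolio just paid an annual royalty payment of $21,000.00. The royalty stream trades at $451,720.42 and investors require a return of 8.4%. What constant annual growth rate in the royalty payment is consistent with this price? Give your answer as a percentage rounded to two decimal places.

3.58%

P = D₀(1+g)/(r−g) ⇒ P(r−g) = D₀(1+g) ⇒ g(P+D₀) = P·r − D₀
g = (P·r − D₀)/(P + D₀) = ($451,720.42×0.084 − $21,000.00) / ($451,720.42 + $21,000.00) = 0.035845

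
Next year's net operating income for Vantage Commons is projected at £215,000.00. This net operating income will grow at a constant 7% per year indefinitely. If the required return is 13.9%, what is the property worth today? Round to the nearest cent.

£3115942.03

Growing perpetuity: P = D₁ / (r − g) = £215,000.0000 / (0.139 − 0.07) = £3,115,942.03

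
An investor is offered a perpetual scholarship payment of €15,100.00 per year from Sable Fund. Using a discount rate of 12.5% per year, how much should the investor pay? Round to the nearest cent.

€120800.00

Level perpetuity: PV = C / r = €15,100.00 / 0.125 = €120,800.00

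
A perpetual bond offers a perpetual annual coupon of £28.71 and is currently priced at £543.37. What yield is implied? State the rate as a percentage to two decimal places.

5.28%

P = C/r ⇒ r = C/P = £28.71/£543.37 = 0.052837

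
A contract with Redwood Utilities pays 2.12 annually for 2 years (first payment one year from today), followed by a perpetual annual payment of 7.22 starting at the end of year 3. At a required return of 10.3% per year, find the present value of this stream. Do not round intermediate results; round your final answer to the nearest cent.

PV of 2-year annuity: 2.12 × [1 − (1+0.103)^−2] / 0.103 = 3.66458
Perpetuity value at year 2: 7.22 / 0.103 = 70.09709
PV of perpetuity: 70.09709 / (1+0.103)^2 = 57.61678
Total PV = 3.66458 + 57.61678 = 61.28135

61.28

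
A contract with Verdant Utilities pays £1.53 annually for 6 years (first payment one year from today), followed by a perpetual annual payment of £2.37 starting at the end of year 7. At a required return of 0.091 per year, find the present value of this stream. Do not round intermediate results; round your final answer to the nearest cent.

£22.29

PV of 6-year annuity: £1.53 × [1 − (1+0.091)^−6] / 0.091 = 6.84304
Perpetuity value at year 6: £2.37 / 0.091 = 26.04396
PV of perpetuity: 26.04396 / (1+0.091)^6 = 15.44395
Total PV = 6.84304 + 15.44395 = 22.28699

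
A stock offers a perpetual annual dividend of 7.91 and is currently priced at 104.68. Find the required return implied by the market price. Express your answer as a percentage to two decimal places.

7.56%

P = C/r ⇒ r = C/P = 7.91/104.68 = 0.075564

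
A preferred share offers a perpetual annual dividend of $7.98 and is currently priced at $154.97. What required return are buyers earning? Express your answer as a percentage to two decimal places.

P = C/r ⇒ r = C/P = $7.98/$154.97 = 0.051494

5.15%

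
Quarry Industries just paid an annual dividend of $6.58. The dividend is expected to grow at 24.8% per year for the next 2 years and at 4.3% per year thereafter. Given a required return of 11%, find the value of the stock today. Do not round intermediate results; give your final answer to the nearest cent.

$145.20

D_1 = 8.21184
D_2 = 10.24838
Terminal value at year 2: TV = D_2×(1+g_2)/(r−g_2) = 10.68906/0.067 = 159.53816
P_0 = D_1/(1+r)^1 + D_2/(1+r)^2 + TV/(1+r)^2
    = 7.39805 + 8.31781 + 129.48475 = 145.20061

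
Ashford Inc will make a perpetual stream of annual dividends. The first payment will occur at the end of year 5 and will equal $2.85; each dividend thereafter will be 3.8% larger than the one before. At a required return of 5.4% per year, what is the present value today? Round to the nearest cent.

Value at end of year 4: C₁ / (r − g) = $2.85 / (0.054 − 0.038) = $178.1250
Discount to today: PV = $178.1250 / (1 + 0.054)^4 = $178.1250 / 1.234134 = $144.33

$144.33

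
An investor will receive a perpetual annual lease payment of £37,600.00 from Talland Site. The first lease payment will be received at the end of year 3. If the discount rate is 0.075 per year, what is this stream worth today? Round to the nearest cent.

Value at end of year 2: C / r = £37,600.00 / 0.075 = £501,333.3333
Discount to today: PV = £501,333.3333 / (1 + 0.075)^2 = £501,333.3333 / 1.155625 = £433,820.08

£433820.08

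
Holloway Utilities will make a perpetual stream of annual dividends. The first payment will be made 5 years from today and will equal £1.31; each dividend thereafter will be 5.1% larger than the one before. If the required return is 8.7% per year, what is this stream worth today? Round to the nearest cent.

£26.06

Value at end of year 4: C₁ / (r − g) = £1.31 / (0.087 − 0.051) = £36.3889
Discount to today: PV = £36.3889 / (1 + 0.087)^4 = £36.3889 / 1.396105 = £26.06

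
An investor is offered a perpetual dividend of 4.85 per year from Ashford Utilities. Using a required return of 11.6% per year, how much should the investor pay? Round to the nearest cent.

41.81

Level perpetuity: PV = C / r = 4.85 / 0.116 = 41.81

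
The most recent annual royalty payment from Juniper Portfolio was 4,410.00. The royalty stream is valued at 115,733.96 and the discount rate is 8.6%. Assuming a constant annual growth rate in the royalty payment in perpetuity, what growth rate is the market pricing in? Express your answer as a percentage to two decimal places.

4.61%

P = D₀(1+g)/(r−g) ⇒ P(r−g) = D₀(1+g) ⇒ g(P+D₀) = P·r − D₀
g = (P·r − D₀)/(P + D₀) = (115,733.96×0.086 − 4,410.00) / (115,733.96 + 4,410.00) = 0.046137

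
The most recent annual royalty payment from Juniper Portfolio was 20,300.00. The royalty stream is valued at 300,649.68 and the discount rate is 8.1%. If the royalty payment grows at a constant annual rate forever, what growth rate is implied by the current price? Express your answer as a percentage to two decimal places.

1.26%

P = D₀(1+g)/(r−g) ⇒ P(r−g) = D₀(1+g) ⇒ g(P+D₀) = P·r − D₀
g = (P·r − D₀)/(P + D₀) = (300,649.68×0.081 − 20,300.00) / (300,649.68 + 20,300.00) = 0.012627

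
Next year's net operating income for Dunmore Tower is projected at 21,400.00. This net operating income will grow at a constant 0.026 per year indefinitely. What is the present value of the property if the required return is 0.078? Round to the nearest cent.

411538.46

Growing perpetuity: P = D₁ / (r − g) = 21,400.0000 / (0.078 − 0.026) = 411,538.46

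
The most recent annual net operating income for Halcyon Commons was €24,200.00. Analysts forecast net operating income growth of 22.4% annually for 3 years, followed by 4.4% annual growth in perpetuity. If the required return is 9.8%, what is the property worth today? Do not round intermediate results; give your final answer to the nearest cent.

D_1 = 29620.80000
D_2 = 36255.85920
D_3 = 44377.17166
Terminal value at year 3: TV = D_3×(1+g_2)/(r−g_2) = 46329.76721/0.054 = 857958.65211
P_0 = D_1/(1+r)^1 + D_2/(1+r)^2 + D_3/(1+r)^3 + TV/(1+r)^3
    = 26977.04918 + 30072.77614 + 33523.75045 + 648125.84196 = 738699.41772

€738699.42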